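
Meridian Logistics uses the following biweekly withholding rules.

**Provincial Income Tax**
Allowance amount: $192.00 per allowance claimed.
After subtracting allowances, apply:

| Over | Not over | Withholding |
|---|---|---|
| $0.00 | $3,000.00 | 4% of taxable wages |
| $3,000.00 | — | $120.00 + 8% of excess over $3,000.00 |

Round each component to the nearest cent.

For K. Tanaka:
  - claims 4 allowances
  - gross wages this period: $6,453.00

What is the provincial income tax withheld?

$334.80

Provincial Income Tax: taxable = $6,453.00 − 4×$192.00 = $5,685.00
  $120.00 + 8% × ($5,685.00 − $3,000.00) = $120.00 + 8% × $2,685.00 = $334.80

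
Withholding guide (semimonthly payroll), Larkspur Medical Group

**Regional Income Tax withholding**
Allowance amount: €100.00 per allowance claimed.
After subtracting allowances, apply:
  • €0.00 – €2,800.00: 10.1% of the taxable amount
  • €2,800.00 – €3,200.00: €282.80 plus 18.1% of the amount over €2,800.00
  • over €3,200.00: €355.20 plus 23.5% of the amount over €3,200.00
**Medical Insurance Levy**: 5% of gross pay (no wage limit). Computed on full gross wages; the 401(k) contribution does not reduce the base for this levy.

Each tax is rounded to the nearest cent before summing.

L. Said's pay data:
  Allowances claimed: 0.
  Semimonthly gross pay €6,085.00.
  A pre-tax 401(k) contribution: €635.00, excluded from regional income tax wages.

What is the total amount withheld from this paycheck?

€1,188.20

Regional Income Tax: taxable = €6,085.00 − €635.00 = €5,450.00
  €355.20 + 23.5% × (€5,450.00 − €3,200.00) = €355.20 + 23.5% × €2,250.00 = €883.95
Medical Insurance Levy: 5% × €6,085.00 = €304.25
Total: €883.95 + €304.25 = €1,188.20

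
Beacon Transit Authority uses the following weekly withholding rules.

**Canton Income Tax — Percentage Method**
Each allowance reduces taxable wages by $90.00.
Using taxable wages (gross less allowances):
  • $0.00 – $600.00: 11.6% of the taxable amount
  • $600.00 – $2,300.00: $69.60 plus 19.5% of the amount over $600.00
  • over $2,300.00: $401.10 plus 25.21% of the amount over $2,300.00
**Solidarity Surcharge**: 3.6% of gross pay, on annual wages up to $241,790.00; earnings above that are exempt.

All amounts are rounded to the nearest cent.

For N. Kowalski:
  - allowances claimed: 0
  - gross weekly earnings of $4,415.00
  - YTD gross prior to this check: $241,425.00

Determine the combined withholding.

$947.43

Canton Income Tax: taxable = $4,415.00
  $401.10 + 25.21% × ($4,415.00 − $2,300.00) = $401.10 + 25.21% × $2,115.00 = $934.29
Solidarity Surcharge: cap $241,790.00 − YTD $241,425.00 = $365.00 subject; 3.6% × $365.00 = $13.14
Total: $934.29 + $13.14 = $947.43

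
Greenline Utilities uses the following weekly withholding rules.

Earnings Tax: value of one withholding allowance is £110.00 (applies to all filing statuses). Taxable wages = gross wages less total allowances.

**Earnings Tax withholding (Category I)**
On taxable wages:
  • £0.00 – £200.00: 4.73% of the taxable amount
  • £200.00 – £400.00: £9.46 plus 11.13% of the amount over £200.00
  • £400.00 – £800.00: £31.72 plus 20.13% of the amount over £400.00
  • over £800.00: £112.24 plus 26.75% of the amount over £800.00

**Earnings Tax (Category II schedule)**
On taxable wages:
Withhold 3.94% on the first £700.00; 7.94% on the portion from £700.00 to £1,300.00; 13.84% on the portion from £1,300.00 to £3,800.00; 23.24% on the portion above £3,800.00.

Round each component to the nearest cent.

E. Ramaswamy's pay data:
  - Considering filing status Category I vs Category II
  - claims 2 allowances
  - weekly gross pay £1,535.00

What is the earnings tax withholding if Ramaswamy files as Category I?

Earnings Tax (Category I): taxable = £1,535.00 − 2×£110.00 = £1,315.00
  £112.24 + 26.75% × (£1,315.00 − £800.00) = £112.24 + 26.75% × £515.00 = £250.00

£250.00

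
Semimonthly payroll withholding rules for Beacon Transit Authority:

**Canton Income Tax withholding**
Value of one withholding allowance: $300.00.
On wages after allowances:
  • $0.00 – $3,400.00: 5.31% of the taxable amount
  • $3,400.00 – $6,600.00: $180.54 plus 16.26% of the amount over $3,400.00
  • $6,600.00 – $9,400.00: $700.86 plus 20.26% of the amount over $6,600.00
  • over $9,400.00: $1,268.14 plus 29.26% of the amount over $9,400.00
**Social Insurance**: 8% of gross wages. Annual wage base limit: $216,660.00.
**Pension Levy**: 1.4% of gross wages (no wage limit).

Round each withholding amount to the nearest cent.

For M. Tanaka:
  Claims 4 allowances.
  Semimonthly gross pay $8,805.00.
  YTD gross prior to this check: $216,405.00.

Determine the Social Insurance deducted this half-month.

$20.40

Social Insurance: cap $216,660.00 − YTD $216,405.00 = $255.00 subject; 8% × $255.00 = $20.40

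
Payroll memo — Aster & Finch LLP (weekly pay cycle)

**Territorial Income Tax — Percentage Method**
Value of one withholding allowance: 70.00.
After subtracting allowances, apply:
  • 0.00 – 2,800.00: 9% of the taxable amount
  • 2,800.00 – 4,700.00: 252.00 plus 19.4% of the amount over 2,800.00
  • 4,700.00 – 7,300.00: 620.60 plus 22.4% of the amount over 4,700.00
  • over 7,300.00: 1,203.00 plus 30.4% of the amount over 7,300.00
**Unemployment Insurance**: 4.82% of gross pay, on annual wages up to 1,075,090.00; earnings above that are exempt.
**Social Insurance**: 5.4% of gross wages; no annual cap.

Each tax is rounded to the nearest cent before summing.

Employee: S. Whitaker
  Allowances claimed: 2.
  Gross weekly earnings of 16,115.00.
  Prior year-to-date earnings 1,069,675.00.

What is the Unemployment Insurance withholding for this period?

Unemployment Insurance: cap 1,075,090.00 − YTD 1,069,675.00 = 5,415.00 subject; 4.82% × 5,415.00 = 261.00

261.00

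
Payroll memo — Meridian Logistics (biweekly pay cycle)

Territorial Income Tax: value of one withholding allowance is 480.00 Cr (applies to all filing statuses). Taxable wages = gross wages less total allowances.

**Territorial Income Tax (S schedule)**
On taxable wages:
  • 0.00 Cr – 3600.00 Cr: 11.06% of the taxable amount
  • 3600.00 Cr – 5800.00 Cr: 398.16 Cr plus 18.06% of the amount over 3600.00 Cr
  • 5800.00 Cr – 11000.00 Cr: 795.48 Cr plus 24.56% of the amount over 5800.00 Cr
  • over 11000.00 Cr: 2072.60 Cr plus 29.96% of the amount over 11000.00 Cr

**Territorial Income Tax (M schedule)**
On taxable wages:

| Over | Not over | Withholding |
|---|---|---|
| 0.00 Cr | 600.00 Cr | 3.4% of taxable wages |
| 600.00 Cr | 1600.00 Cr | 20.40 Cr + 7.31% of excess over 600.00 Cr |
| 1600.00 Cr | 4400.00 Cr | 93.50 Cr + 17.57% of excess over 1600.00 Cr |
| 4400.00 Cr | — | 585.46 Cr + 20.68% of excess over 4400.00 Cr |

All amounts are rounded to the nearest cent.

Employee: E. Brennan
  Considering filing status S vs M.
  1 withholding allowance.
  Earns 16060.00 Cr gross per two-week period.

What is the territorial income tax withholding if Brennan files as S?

3444.77 Cr

Territorial Income Tax (S): taxable = 16060.00 Cr − 1×480.00 Cr = 15580.00 Cr
  2072.60 Cr + 29.96% × (15580.00 Cr − 11000.00 Cr) = 2072.60 Cr + 29.96% × 4580.00 Cr = 3444.77 Cr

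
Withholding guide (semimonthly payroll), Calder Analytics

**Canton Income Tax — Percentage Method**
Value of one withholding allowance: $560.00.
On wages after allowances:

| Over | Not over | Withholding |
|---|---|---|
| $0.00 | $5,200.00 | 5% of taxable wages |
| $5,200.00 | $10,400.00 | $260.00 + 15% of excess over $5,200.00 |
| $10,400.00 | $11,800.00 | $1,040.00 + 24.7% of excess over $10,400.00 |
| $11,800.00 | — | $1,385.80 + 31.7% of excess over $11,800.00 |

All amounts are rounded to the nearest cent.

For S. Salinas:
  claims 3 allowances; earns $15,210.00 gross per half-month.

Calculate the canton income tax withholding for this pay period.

$1,934.21

Canton Income Tax: taxable = $15,210.00 − 3×$560.00 = $13,530.00
  $1,385.80 + 31.7% × ($13,530.00 − $11,800.00) = $1,385.80 + 31.7% × $1,730.00 = $1,934.21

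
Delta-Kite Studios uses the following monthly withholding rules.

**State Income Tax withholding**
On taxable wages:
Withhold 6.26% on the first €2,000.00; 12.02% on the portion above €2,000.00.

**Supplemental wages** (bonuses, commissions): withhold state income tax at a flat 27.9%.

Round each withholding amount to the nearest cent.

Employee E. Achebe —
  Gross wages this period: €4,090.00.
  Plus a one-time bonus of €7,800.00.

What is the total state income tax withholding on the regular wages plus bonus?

State Income Tax: taxable = €4,090.00
  €125.20 + 12.02% × (€4,090.00 − €2,000.00) = €125.20 + 12.02% × €2,090.00 = €376.42
Supplemental (27.9% flat on bonus): 27.9% × €7,800.00 = €2,176.20
Total state income tax: €376.42 + €2,176.20 = €2,552.62

€2,552.62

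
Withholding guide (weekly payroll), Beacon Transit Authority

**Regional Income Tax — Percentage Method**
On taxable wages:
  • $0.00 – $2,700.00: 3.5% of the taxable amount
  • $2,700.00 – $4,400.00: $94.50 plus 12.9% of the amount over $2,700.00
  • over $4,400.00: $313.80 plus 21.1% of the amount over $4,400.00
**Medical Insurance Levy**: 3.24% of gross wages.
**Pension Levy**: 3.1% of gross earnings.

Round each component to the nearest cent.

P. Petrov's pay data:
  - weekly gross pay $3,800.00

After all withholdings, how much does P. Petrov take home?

Regional Income Tax: taxable = $3,800.00
  $94.50 + 12.9% × ($3,800.00 − $2,700.00) = $94.50 + 12.9% × $1,100.00 = $236.40
Medical Insurance Levy: 3.24% × $3,800.00 = $123.12
Pension Levy: 3.1% × $3,800.00 = $117.80
Total withheld: $236.40 + $123.12 + $117.80 = $477.32
Net pay: $3,800.00 − $477.32 = $3,322.68

$3,322.68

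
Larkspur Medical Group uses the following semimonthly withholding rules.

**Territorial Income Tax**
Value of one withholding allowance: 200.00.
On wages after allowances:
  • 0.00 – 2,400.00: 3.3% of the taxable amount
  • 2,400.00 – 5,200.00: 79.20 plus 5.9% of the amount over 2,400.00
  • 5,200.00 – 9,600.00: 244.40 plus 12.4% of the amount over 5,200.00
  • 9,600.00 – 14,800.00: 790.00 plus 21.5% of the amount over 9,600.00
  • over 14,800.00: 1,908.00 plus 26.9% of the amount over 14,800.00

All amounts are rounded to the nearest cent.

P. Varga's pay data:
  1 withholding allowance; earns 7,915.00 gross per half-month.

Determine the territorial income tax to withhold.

Territorial Income Tax: taxable = 7,915.00 − 1×200.00 = 7,715.00
  244.40 + 12.4% × (7,715.00 − 5,200.00) = 244.40 + 12.4% × 2,515.00 = 556.26

556.26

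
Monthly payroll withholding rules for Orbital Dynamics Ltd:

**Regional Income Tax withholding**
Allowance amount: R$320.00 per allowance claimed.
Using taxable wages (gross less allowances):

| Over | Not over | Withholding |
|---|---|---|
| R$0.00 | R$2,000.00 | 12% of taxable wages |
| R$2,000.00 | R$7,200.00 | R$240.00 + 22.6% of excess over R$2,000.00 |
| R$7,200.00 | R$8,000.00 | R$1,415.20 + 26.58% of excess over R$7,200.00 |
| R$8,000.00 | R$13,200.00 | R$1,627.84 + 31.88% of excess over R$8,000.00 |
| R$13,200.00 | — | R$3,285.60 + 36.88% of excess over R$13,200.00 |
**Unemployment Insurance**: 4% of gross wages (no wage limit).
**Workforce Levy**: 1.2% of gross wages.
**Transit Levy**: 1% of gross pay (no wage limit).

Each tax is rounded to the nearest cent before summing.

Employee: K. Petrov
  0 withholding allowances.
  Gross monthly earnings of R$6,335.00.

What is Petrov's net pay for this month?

R$4,722.52

Regional Income Tax: taxable = R$6,335.00
  R$240.00 + 22.6% × (R$6,335.00 − R$2,000.00) = R$240.00 + 22.6% × R$4,335.00 = R$1,219.71
Unemployment Insurance: 4% × R$6,335.00 = R$253.40
Workforce Levy: 1.2% × R$6,335.00 = R$76.02
Transit Levy: 1% × R$6,335.00 = R$63.35
Total withheld: R$1,219.71 + R$253.40 + R$76.02 + R$63.35 = R$1,612.48
Net pay: R$6,335.00 − R$1,612.48 = R$4,722.52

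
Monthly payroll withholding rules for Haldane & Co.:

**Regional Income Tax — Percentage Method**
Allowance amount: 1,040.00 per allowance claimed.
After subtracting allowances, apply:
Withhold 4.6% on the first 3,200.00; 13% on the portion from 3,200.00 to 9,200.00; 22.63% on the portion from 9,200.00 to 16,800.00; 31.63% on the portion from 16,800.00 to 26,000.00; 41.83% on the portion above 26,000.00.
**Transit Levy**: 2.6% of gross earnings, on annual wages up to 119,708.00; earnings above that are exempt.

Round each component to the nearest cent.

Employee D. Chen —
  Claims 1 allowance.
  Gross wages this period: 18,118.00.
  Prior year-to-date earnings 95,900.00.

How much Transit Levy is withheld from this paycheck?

Transit Levy: 2.6% × 18,118.00 = 471.07

471.07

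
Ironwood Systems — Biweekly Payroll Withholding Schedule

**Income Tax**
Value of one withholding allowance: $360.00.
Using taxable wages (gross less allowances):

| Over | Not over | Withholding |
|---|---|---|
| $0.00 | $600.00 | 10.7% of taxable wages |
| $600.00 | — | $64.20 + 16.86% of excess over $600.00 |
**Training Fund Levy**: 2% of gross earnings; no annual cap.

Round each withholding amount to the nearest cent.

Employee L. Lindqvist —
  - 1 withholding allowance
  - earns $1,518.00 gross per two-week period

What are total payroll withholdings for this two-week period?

Income Tax: taxable = $1,518.00 − 1×$360.00 = $1,158.00
  $64.20 + 16.86% × ($1,158.00 − $600.00) = $64.20 + 16.86% × $558.00 = $158.28
Training Fund Levy: 2% × $1,518.00 = $30.36
Total: $158.28 + $30.36 = $188.64

$188.64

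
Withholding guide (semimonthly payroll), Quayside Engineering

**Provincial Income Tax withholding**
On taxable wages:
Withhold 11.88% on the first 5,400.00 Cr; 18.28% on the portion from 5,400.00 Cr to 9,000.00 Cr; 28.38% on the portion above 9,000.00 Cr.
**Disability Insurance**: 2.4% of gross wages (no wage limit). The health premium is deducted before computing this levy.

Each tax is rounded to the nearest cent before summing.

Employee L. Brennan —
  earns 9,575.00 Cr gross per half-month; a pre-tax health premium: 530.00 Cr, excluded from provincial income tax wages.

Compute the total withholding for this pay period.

Provincial Income Tax: taxable = 9,575.00 Cr − 530.00 Cr = 9,045.00 Cr
  1,299.60 Cr + 28.38% × (9,045.00 Cr − 9,000.00 Cr) = 1,299.60 Cr + 28.38% × 45.00 Cr = 1,312.37 Cr
Disability Insurance: 2.4% × 9,045.00 Cr = 217.08 Cr
Total: 1,312.37 Cr + 217.08 Cr = 1,529.45 Cr

1,529.45 Cr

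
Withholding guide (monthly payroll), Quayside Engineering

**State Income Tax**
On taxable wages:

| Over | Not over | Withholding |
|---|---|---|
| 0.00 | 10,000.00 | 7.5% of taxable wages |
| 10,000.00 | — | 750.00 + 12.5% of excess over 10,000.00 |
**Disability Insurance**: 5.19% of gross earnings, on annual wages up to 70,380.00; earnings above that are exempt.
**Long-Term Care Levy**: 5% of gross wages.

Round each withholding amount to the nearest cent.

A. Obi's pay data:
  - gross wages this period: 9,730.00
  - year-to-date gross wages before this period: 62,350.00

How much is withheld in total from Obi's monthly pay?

1,633.01

State Income Tax: taxable = 9,730.00
  7.5% × 9,730.00 = 729.75
Disability Insurance: cap 70,380.00 − YTD 62,350.00 = 8,030.00 subject; 5.19% × 8,030.00 = 416.76
Long-Term Care Levy: 5% × 9,730.00 = 486.50
Total: 729.75 + 416.76 + 486.50 = 1,633.01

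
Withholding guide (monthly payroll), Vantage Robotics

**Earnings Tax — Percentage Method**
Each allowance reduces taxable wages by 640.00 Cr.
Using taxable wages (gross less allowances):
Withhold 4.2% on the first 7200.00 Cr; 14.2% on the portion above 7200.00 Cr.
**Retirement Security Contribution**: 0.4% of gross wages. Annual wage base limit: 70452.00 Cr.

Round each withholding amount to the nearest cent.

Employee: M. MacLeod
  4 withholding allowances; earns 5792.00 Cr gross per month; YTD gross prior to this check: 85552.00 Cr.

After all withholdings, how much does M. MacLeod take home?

Earnings Tax: taxable = 5792.00 Cr − 4×640.00 Cr = 3232.00 Cr
  4.2% × 3232.00 Cr = 135.74 Cr
Retirement Security Contribution: YTD 85552.00 Cr ≥ cap 70452.00 Cr → 0.00 Cr
Total withheld: 135.74 Cr + 0.00 Cr = 135.74 Cr
Net pay: 5792.00 Cr − 135.74 Cr = 5656.26 Cr

5656.26 Cr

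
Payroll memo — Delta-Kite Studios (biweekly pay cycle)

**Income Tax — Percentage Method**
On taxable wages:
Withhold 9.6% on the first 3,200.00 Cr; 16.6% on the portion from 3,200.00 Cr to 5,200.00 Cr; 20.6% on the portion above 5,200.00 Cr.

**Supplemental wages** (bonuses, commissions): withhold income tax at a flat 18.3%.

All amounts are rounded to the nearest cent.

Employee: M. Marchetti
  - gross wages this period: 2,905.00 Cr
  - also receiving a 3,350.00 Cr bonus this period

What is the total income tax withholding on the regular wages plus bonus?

891.93 Cr

Income Tax: taxable = 2,905.00 Cr
  9.6% × 2,905.00 Cr = 278.88 Cr
Supplemental (18.3% flat on bonus): 18.3% × 3,350.00 Cr = 613.05 Cr
Total income tax: 278.88 Cr + 613.05 Cr = 891.93 Cr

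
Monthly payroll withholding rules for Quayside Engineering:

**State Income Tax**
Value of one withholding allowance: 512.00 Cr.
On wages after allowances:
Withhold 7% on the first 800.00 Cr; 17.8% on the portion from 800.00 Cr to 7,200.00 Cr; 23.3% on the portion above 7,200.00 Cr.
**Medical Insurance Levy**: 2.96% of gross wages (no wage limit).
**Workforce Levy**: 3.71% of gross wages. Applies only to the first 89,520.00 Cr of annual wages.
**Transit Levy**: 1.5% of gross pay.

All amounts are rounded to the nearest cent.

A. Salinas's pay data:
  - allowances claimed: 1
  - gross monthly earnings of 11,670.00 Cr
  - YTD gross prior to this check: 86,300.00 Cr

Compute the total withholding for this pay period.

2,757.35 Cr

State Income Tax: taxable = 11,670.00 Cr − 1×512.00 Cr = 11,158.00 Cr
  1,195.20 Cr + 23.3% × (11,158.00 Cr − 7,200.00 Cr) = 1,195.20 Cr + 23.3% × 3,958.00 Cr = 2,117.41 Cr
Medical Insurance Levy: 2.96% × 11,670.00 Cr = 345.43 Cr
Workforce Levy: cap 89,520.00 Cr − YTD 86,300.00 Cr = 3,220.00 Cr subject; 3.71% × 3,220.00 Cr = 119.46 Cr
Transit Levy: 1.5% × 11,670.00 Cr = 175.05 Cr
Total: 2,117.41 Cr + 345.43 Cr + 119.46 Cr + 175.05 Cr = 2,757.35 Cr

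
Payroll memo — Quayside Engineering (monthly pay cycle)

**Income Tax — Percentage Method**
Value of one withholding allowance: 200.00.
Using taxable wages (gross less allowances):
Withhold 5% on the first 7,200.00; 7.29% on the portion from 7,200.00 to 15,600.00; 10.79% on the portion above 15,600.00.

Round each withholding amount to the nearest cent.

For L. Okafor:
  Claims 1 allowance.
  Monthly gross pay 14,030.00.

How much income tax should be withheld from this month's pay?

Income Tax: taxable = 14,030.00 − 1×200.00 = 13,830.00
  360.00 + 7.29% × (13,830.00 − 7,200.00) = 360.00 + 7.29% × 6,630.00 = 843.33

843.33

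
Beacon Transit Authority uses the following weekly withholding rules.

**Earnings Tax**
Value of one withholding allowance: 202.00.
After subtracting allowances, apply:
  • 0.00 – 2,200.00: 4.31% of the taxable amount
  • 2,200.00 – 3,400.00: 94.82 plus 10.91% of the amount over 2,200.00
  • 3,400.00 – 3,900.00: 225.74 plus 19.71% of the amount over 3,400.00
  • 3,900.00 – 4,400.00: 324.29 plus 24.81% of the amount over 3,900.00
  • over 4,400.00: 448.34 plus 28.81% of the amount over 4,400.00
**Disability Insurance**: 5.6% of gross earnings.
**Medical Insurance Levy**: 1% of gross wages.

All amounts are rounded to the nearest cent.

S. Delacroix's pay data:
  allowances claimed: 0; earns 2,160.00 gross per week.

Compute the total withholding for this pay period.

Earnings Tax: taxable = 2,160.00
  4.31% × 2,160.00 = 93.10
Disability Insurance: 5.6% × 2,160.00 = 120.96
Medical Insurance Levy: 1% × 2,160.00 = 21.60
Total: 93.10 + 120.96 + 21.60 = 235.66

235.66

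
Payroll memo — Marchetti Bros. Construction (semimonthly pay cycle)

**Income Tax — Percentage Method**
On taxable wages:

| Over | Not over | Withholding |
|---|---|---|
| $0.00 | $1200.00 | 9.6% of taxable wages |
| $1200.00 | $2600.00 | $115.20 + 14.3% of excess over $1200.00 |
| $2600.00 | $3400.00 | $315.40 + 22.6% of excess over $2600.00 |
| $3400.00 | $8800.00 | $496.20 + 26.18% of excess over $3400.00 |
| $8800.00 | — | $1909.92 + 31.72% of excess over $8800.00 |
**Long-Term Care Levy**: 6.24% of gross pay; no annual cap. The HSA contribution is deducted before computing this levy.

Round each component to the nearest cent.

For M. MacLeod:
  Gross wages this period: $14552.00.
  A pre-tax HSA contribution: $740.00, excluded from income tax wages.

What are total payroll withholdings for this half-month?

$4361.60

Income Tax: taxable = $14552.00 − $740.00 = $13812.00
  $1909.92 + 31.72% × ($13812.00 − $8800.00) = $1909.92 + 31.72% × $5012.00 = $3499.73
Long-Term Care Levy: 6.24% × $13812.00 = $861.87
Total: $3499.73 + $861.87 = $4361.60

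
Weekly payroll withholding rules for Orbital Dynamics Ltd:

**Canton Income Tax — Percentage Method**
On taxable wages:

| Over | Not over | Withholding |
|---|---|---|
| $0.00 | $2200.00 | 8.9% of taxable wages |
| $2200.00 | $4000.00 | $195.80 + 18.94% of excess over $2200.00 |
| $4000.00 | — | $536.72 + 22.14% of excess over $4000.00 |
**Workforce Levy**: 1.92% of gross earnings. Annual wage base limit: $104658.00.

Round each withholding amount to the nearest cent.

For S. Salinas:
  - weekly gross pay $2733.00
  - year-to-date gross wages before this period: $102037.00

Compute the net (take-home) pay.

Canton Income Tax: taxable = $2733.00
  $195.80 + 18.94% × ($2733.00 − $2200.00) = $195.80 + 18.94% × $533.00 = $296.75
Workforce Levy: cap $104658.00 − YTD $102037.00 = $2621.00 subject; 1.92% × $2621.00 = $50.32
Total withheld: $296.75 + $50.32 = $347.07
Net pay: $2733.00 − $347.07 = $2385.93

$2385.93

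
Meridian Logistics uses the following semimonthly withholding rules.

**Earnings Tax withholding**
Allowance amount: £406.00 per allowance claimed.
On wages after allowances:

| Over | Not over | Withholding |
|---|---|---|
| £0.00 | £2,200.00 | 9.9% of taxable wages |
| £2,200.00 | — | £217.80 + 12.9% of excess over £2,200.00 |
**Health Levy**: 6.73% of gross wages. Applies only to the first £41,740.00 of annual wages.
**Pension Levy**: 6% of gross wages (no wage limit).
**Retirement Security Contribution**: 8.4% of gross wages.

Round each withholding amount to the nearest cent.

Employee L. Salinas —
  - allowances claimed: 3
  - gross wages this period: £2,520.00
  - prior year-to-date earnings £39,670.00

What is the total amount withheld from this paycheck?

£631.09

Earnings Tax: taxable = £2,520.00 − 3×£406.00 = £1,302.00
  9.9% × £1,302.00 = £128.90
Health Levy: cap £41,740.00 − YTD £39,670.00 = £2,070.00 subject; 6.73% × £2,070.00 = £139.31
Pension Levy: 6% × £2,520.00 = £151.20
Retirement Security Contribution: 8.4% × £2,520.00 = £211.68
Total: £128.90 + £139.31 + £151.20 + £211.68 = £631.09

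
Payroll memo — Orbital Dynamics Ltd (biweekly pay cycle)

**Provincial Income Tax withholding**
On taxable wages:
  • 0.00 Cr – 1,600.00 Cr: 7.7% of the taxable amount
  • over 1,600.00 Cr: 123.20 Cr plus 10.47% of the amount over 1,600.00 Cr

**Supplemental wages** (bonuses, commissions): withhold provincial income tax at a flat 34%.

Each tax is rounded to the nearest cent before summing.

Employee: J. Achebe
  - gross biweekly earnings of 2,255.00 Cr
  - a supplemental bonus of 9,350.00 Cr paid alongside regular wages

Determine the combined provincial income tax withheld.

Provincial Income Tax: taxable = 2,255.00 Cr
  123.20 Cr + 10.47% × (2,255.00 Cr − 1,600.00 Cr) = 123.20 Cr + 10.47% × 655.00 Cr = 191.78 Cr
Supplemental (34% flat on bonus): 34% × 9,350.00 Cr = 3,179.00 Cr
Total provincial income tax: 191.78 Cr + 3,179.00 Cr = 3,370.78 Cr

3,370.78 Cr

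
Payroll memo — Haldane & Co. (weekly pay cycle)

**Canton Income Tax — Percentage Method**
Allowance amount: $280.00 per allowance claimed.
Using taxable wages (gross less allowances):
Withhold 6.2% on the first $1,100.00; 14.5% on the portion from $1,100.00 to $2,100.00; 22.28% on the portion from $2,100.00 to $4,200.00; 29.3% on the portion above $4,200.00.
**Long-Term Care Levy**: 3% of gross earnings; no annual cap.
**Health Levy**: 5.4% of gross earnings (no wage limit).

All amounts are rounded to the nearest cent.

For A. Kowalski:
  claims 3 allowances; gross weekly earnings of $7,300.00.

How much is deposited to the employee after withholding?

$5,343.54

Canton Income Tax: taxable = $7,300.00 − 3×$280.00 = $6,460.00
  $681.08 + 29.3% × ($6,460.00 − $4,200.00) = $681.08 + 29.3% × $2,260.00 = $1,343.26
Long-Term Care Levy: 3% × $7,300.00 = $219.00
Health Levy: 5.4% × $7,300.00 = $394.20
Total withheld: $1,343.26 + $219.00 + $394.20 = $1,956.46
Net pay: $7,300.00 − $1,956.46 = $5,343.54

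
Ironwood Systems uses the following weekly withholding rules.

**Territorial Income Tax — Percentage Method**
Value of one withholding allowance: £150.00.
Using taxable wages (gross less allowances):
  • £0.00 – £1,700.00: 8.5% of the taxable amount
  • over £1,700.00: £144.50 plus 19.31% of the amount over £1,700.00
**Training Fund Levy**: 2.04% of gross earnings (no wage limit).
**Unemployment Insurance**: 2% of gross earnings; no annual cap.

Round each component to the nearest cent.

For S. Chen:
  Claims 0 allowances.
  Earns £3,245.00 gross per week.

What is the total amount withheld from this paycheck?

Territorial Income Tax: taxable = £3,245.00
  £144.50 + 19.31% × (£3,245.00 − £1,700.00) = £144.50 + 19.31% × £1,545.00 = £442.84
Training Fund Levy: 2.04% × £3,245.00 = £66.20
Unemployment Insurance: 2% × £3,245.00 = £64.90
Total: £442.84 + £66.20 + £64.90 = £573.94

£573.94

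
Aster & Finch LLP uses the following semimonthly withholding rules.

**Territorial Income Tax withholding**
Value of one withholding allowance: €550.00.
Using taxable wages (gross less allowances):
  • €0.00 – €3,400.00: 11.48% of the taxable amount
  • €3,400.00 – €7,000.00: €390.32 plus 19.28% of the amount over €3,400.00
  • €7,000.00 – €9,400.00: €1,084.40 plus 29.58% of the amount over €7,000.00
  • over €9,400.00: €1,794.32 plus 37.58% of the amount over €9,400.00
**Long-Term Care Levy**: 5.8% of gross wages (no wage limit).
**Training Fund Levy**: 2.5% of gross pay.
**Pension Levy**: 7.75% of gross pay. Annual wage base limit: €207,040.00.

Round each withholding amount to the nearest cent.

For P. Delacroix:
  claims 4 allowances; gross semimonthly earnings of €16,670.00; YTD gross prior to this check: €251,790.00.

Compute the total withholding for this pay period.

Territorial Income Tax: taxable = €16,670.00 − 4×€550.00 = €14,470.00
  €1,794.32 + 37.58% × (€14,470.00 − €9,400.00) = €1,794.32 + 37.58% × €5,070.00 = €3,699.63
Long-Term Care Levy: 5.8% × €16,670.00 = €966.86
Training Fund Levy: 2.5% × €16,670.00 = €416.75
Pension Levy: YTD €251,790.00 ≥ cap €207,040.00 → €0.00
Total: €3,699.63 + €966.86 + €416.75 + €0.00 = €5,083.24

€5,083.24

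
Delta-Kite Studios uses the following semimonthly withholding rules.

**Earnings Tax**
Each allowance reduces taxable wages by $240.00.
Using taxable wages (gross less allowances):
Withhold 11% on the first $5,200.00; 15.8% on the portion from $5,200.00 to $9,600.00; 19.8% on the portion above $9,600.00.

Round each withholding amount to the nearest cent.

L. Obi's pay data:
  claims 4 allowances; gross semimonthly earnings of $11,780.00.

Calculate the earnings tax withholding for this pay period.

Earnings Tax: taxable = $11,780.00 − 4×$240.00 = $10,820.00
  $1,267.20 + 19.8% × ($10,820.00 − $9,600.00) = $1,267.20 + 19.8% × $1,220.00 = $1,508.76

$1,508.76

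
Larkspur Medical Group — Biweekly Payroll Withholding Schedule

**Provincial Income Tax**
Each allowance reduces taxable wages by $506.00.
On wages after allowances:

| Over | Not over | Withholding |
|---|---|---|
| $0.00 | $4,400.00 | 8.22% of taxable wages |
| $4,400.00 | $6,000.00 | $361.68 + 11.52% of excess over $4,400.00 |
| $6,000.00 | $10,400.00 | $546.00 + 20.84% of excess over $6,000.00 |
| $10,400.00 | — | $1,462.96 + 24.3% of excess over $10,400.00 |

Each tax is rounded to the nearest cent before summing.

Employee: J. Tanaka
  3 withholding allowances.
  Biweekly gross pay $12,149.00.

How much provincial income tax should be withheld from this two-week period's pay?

Provincial Income Tax: taxable = $12,149.00 − 3×$506.00 = $10,631.00
  $1,462.96 + 24.3% × ($10,631.00 − $10,400.00) = $1,462.96 + 24.3% × $231.00 = $1,519.09

$1,519.09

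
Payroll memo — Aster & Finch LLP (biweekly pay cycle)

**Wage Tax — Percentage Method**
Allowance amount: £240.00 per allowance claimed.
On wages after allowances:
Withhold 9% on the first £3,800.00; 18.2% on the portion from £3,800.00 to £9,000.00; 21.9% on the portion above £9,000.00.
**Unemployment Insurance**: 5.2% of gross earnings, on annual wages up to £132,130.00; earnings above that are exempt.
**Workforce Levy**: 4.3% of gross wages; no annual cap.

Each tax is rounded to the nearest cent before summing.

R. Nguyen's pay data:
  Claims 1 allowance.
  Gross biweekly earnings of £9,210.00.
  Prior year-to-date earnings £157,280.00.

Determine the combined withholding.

Wage Tax: taxable = £9,210.00 − 1×£240.00 = £8,970.00
  £342.00 + 18.2% × (£8,970.00 − £3,800.00) = £342.00 + 18.2% × £5,170.00 = £1,282.94
Unemployment Insurance: YTD £157,280.00 ≥ cap £132,130.00 → £0.00
Workforce Levy: 4.3% × £9,210.00 = £396.03
Total: £1,282.94 + £0.00 + £396.03 = £1,678.97

£1,678.97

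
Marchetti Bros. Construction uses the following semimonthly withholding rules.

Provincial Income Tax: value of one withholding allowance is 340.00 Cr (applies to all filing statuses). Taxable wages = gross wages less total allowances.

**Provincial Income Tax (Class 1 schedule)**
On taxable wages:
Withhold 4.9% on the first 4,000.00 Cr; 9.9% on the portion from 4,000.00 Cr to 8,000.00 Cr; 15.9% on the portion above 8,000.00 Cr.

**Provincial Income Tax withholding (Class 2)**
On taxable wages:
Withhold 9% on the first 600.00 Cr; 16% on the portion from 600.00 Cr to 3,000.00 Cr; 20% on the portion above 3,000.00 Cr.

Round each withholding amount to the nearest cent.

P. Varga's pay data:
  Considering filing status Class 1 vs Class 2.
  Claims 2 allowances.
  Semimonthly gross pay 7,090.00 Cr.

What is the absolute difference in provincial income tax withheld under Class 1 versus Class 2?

685.41 Cr

Provincial Income Tax (Class 1): taxable = 7,090.00 Cr − 2×340.00 Cr = 6,410.00 Cr
  196.00 Cr + 9.9% × (6,410.00 Cr − 4,000.00 Cr) = 196.00 Cr + 9.9% × 2,410.00 Cr = 434.59 Cr
Provincial Income Tax (Class 2): taxable = 7,090.00 Cr − 2×340.00 Cr = 6,410.00 Cr
  438.00 Cr + 20% × (6,410.00 Cr − 3,000.00 Cr) = 438.00 Cr + 20% × 3,410.00 Cr = 1,120.00 Cr
Difference: |434.59 Cr − 1,120.00 Cr| = 685.41 Cr (higher under Class 2)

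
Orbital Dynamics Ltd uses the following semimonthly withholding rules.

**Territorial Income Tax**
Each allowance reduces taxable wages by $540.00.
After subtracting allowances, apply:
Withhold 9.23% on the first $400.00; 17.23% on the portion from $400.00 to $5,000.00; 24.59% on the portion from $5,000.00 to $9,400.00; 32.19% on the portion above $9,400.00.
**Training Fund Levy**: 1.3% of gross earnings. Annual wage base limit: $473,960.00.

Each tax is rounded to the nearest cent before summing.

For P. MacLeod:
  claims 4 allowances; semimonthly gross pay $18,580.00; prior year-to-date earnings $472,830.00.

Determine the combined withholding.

Territorial Income Tax: taxable = $18,580.00 − 4×$540.00 = $16,420.00
  $1,911.46 + 32.19% × ($16,420.00 − $9,400.00) = $1,911.46 + 32.19% × $7,020.00 = $4,171.20
Training Fund Levy: cap $473,960.00 − YTD $472,830.00 = $1,130.00 subject; 1.3% × $1,130.00 = $14.69
Total: $4,171.20 + $14.69 = $4,185.89

$4,185.89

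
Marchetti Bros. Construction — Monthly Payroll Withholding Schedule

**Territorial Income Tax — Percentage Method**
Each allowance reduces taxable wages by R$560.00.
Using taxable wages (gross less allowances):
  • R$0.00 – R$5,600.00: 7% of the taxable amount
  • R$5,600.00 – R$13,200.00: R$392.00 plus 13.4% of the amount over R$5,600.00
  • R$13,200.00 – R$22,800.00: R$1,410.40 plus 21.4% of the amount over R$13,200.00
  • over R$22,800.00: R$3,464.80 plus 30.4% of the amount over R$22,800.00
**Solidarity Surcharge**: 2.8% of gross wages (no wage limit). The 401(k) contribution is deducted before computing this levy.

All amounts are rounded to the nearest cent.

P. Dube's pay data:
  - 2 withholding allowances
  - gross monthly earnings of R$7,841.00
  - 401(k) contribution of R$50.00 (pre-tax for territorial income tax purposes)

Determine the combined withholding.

R$753.66

Territorial Income Tax: taxable = R$7,841.00 − R$50.00 − 2×R$560.00 = R$6,671.00
  R$392.00 + 13.4% × (R$6,671.00 − R$5,600.00) = R$392.00 + 13.4% × R$1,071.00 = R$535.51
Solidarity Surcharge: 2.8% × R$7,791.00 = R$218.15
Total: R$535.51 + R$218.15 = R$753.66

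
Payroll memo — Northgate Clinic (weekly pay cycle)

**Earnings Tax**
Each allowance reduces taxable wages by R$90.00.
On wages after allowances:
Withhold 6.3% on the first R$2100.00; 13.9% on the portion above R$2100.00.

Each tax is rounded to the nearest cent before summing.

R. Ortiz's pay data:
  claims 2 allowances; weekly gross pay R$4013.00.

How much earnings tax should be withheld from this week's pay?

Earnings Tax: taxable = R$4013.00 − 2×R$90.00 = R$3833.00
  R$132.30 + 13.9% × (R$3833.00 − R$2100.00) = R$132.30 + 13.9% × R$1733.00 = R$373.19

R$373.19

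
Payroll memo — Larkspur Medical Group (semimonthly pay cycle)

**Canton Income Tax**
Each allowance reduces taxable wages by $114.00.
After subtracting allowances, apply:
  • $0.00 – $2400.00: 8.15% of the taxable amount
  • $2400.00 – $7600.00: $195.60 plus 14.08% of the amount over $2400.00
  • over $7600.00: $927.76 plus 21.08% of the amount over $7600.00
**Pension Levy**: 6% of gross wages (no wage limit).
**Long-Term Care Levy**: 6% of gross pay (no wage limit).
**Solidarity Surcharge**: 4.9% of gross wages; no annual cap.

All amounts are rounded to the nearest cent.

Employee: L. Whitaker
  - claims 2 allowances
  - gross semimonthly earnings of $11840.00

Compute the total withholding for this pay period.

Canton Income Tax: taxable = $11840.00 − 2×$114.00 = $11612.00
  $927.76 + 21.08% × ($11612.00 − $7600.00) = $927.76 + 21.08% × $4012.00 = $1773.49
Pension Levy: 6% × $11840.00 = $710.40
Long-Term Care Levy: 6% × $11840.00 = $710.40
Solidarity Surcharge: 4.9% × $11840.00 = $580.16
Total: $1773.49 + $710.40 + $710.40 + $580.16 = $3774.45

$3774.45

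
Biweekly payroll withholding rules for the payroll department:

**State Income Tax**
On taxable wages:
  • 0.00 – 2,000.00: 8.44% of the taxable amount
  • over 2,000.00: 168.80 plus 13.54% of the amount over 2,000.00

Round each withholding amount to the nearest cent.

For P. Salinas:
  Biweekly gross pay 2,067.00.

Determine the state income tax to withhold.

State Income Tax: taxable = 2,067.00
  168.80 + 13.54% × (2,067.00 − 2,000.00) = 168.80 + 13.54% × 67.00 = 177.87

177.87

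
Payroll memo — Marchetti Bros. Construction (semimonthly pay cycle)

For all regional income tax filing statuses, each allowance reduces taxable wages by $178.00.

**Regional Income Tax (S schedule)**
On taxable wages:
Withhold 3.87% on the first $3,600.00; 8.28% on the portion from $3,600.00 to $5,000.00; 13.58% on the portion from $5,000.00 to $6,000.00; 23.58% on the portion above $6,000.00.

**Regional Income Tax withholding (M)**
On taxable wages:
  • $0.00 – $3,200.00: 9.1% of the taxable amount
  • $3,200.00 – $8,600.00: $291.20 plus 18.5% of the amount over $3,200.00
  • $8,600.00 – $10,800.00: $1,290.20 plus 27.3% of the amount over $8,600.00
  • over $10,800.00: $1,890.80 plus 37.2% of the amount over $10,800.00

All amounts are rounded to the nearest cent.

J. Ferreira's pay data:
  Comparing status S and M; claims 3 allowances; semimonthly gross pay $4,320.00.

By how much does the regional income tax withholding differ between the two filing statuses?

Regional Income Tax (S): taxable = $4,320.00 − 3×$178.00 = $3,786.00
  $139.32 + 8.28% × ($3,786.00 − $3,600.00) = $139.32 + 8.28% × $186.00 = $154.72
Regional Income Tax (M): taxable = $4,320.00 − 3×$178.00 = $3,786.00
  $291.20 + 18.5% × ($3,786.00 − $3,200.00) = $291.20 + 18.5% × $586.00 = $399.61
Difference: |$154.72 − $399.61| = $244.89 (higher under M)

$244.89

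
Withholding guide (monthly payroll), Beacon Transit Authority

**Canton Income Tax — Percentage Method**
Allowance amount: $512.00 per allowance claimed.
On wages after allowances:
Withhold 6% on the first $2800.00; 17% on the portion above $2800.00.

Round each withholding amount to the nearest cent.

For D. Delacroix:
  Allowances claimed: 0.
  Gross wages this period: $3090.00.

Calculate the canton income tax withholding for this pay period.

Canton Income Tax: taxable = $3090.00
  $168.00 + 17% × ($3090.00 − $2800.00) = $168.00 + 17% × $290.00 = $217.30

$217.30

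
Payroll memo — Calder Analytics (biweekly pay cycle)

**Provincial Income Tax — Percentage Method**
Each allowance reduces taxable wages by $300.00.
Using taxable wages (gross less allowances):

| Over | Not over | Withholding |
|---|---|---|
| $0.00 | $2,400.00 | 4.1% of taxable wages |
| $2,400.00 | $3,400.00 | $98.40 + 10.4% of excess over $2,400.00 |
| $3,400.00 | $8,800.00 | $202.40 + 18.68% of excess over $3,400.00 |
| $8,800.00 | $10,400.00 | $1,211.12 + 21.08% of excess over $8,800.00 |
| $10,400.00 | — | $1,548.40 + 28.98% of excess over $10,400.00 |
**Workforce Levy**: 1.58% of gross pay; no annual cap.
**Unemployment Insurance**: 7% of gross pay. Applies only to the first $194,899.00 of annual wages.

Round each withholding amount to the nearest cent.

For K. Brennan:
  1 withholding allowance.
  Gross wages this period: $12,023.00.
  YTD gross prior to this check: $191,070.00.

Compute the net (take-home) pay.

$9,633.20

Provincial Income Tax: taxable = $12,023.00 − 1×$300.00 = $11,723.00
  $1,548.40 + 28.98% × ($11,723.00 − $10,400.00) = $1,548.40 + 28.98% × $1,323.00 = $1,931.81
Workforce Levy: 1.58% × $12,023.00 = $189.96
Unemployment Insurance: cap $194,899.00 − YTD $191,070.00 = $3,829.00 subject; 7% × $3,829.00 = $268.03
Total withheld: $1,931.81 + $189.96 + $268.03 = $2,389.80
Net pay: $12,023.00 − $2,389.80 = $9,633.20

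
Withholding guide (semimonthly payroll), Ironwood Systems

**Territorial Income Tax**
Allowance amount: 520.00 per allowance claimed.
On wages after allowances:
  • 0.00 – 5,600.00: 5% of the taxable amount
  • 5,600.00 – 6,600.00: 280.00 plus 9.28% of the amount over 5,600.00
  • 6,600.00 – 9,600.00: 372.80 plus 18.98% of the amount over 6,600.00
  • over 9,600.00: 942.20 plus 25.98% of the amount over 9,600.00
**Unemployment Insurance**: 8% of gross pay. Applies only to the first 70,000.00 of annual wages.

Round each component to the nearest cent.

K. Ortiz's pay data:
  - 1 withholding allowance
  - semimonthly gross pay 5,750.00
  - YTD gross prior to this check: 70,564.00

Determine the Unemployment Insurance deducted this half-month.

Unemployment Insurance: YTD 70,564.00 ≥ cap 70,000.00 → 0.00

0.00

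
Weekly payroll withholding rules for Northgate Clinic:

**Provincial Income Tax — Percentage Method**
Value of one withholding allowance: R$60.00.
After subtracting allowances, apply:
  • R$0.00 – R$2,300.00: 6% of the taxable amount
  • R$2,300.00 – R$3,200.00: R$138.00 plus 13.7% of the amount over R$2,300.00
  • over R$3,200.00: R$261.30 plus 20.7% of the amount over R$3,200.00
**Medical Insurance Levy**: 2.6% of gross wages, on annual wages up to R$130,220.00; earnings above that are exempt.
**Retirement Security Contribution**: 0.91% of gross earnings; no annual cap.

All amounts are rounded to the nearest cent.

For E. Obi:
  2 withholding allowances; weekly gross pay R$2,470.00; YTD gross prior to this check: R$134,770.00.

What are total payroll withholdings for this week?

Provincial Income Tax: taxable = R$2,470.00 − 2×R$60.00 = R$2,350.00
  R$138.00 + 13.7% × (R$2,350.00 − R$2,300.00) = R$138.00 + 13.7% × R$50.00 = R$144.85
Medical Insurance Levy: YTD R$134,770.00 ≥ cap R$130,220.00 → R$0.00
Retirement Security Contribution: 0.91% × R$2,470.00 = R$22.48
Total: R$144.85 + R$0.00 + R$22.48 = R$167.33

R$167.33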